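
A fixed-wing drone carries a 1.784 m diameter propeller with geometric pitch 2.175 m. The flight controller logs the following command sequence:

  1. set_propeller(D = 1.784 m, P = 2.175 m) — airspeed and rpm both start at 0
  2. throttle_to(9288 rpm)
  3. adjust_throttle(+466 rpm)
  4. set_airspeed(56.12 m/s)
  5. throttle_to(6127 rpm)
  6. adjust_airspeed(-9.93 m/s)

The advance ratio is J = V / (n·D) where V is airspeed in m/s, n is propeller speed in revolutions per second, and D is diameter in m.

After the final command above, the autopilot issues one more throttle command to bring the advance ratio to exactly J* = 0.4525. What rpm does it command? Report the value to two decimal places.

rpm = 3433.09

set_propeller: D = 1.784 m, P = 2.175 m (p = P/D = 1.219170); state ← (V=0, rpm=0)
throttle_to(9288): rpm ← 9288
adjust_throttle(+466): rpm ← 9288 +466 = 9754
set_airspeed(56.12): V ← 56.12 m/s
throttle_to(6127): rpm ← 6127
adjust_airspeed(-9.93): V ← 56.12 -9.93 = 46.19 m/s
final state: V = 46.19 m/s, rpm = 6127 → n = rpm/60 = 102.116667 rev/s
target J* = 0.4525; solve J* = V/(n·D) for n: n = V/(J*·D) = 46.19/(0.4525 × 1.784) = 57.218244 rev/s
rpm = 60·n = 3433.094666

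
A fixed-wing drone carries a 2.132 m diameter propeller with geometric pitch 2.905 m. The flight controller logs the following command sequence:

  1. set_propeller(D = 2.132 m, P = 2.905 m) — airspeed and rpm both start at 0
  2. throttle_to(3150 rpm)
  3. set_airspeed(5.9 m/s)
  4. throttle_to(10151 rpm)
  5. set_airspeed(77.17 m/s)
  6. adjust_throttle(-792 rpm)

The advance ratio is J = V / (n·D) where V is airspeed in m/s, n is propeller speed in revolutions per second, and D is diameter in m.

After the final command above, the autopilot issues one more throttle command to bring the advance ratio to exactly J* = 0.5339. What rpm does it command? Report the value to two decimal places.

rpm = 4067.73

set_propeller: D = 2.132 m, P = 2.905 m (p = P/D = 1.362570); state ← (V=0, rpm=0)
throttle_to(3150): rpm ← 3150
set_airspeed(5.9): V ← 5.9 m/s
throttle_to(10151): rpm ← 10151
set_airspeed(77.17): V ← 77.17 m/s
adjust_throttle(-792): rpm ← 10151 -792 = 9359
final state: V = 77.17 m/s, rpm = 9359 → n = rpm/60 = 155.983333 rev/s
target J* = 0.5339; solve J* = V/(n·D) for n: n = V/(J*·D) = 77.17/(0.5339 × 2.132) = 67.795580 rev/s
rpm = 60·n = 4067.734786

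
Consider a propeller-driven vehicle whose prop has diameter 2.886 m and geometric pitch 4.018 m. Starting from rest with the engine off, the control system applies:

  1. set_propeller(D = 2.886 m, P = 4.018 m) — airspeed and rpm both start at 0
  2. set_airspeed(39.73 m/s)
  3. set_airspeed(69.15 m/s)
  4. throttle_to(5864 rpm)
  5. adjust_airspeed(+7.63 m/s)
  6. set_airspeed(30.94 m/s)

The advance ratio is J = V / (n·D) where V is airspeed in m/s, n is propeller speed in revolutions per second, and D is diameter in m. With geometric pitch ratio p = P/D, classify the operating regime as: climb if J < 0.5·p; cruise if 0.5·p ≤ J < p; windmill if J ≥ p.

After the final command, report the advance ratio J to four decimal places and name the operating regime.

J = 0.1097, regime = climb

set_propeller: D = 2.886 m, P = 4.018 m (p = P/D = 1.392238); state ← (V=0, rpm=0)
set_airspeed(39.73): V ← 39.73 m/s
set_airspeed(69.15): V ← 69.15 m/s
throttle_to(5864): rpm ← 5864
adjust_airspeed(+7.63): V ← 69.15 +7.63 = 76.78 m/s
set_airspeed(30.94): V ← 30.94 m/s
final state: V = 30.94 m/s, rpm = 5864 → n = rpm/60 = 97.733333 rev/s
J = V / (n·D) = 30.94 / (97.733333 × 2.886) = 0.109694
regime bands: climb J<0.6961 | cruise [0.6961, 1.3922) | windmill J≥1.3922
J = 0.1097 → climb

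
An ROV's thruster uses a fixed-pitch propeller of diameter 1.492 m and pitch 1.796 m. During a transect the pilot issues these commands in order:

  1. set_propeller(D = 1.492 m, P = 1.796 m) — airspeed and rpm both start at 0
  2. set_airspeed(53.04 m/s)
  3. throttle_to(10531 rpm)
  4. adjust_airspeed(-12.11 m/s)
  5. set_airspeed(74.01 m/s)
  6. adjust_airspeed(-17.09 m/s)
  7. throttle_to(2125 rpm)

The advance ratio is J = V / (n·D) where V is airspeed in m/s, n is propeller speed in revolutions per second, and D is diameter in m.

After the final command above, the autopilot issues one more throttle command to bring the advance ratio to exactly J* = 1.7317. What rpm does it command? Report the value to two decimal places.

rpm = 1321.83

set_propeller: D = 1.492 m, P = 1.796 m (p = P/D = 1.203753); state ← (V=0, rpm=0)
set_airspeed(53.04): V ← 53.04 m/s
throttle_to(10531): rpm ← 10531
adjust_airspeed(-12.11): V ← 53.04 -12.11 = 40.93 m/s
set_airspeed(74.01): V ← 74.01 m/s
adjust_airspeed(-17.09): V ← 74.01 -17.09 = 56.92 m/s
throttle_to(2125): rpm ← 2125
final state: V = 56.92 m/s, rpm = 2125 → n = rpm/60 = 35.416667 rev/s
target J* = 1.7317; solve J* = V/(n·D) for n: n = V/(J*·D) = 56.92/(1.7317 × 1.492) = 22.030452 rev/s
rpm = 60·n = 1321.827131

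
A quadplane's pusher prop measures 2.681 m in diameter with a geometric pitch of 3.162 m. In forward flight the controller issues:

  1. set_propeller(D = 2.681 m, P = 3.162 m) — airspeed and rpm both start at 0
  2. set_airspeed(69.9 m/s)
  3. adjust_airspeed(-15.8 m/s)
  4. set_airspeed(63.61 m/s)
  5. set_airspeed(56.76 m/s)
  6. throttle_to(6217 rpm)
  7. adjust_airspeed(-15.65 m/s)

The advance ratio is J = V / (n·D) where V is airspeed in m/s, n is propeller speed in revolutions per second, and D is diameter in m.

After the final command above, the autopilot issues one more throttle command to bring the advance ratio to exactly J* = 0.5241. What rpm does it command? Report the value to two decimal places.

rpm = 1755.45

set_propeller: D = 2.681 m, P = 3.162 m (p = P/D = 1.179411); state ← (V=0, rpm=0)
set_airspeed(69.9): V ← 69.9 m/s
adjust_airspeed(-15.8): V ← 69.9 -15.8 = 54.1 m/s
set_airspeed(63.61): V ← 63.61 m/s
set_airspeed(56.76): V ← 56.76 m/s
throttle_to(6217): rpm ← 6217
adjust_airspeed(-15.65): V ← 56.76 -15.65 = 41.11 m/s
final state: V = 41.11 m/s, rpm = 6217 → n = rpm/60 = 103.616667 rev/s
target J* = 0.5241; solve J* = V/(n·D) for n: n = V/(J*·D) = 41.11/(0.5241 × 2.681) = 29.257452 rev/s
rpm = 60·n = 1755.447128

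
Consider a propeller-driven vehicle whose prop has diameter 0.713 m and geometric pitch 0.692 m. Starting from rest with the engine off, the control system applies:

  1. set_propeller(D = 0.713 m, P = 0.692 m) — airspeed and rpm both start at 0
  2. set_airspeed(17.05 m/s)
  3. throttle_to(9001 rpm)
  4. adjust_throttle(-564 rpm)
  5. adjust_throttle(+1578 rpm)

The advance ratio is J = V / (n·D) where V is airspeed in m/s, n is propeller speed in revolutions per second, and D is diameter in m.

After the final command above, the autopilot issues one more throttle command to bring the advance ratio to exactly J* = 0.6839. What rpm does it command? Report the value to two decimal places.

rpm = 2097.94

set_propeller: D = 0.713 m, P = 0.692 m (p = P/D = 0.970547); state ← (V=0, rpm=0)
set_airspeed(17.05): V ← 17.05 m/s
throttle_to(9001): rpm ← 9001
adjust_throttle(-564): rpm ← 9001 -564 = 8437
adjust_throttle(+1578): rpm ← 8437 +1578 = 10015
final state: V = 17.05 m/s, rpm = 10015 → n = rpm/60 = 166.916667 rev/s
target J* = 0.6839; solve J* = V/(n·D) for n: n = V/(J*·D) = 17.05/(0.6839 × 0.713) = 34.965702 rev/s
rpm = 60·n = 2097.942110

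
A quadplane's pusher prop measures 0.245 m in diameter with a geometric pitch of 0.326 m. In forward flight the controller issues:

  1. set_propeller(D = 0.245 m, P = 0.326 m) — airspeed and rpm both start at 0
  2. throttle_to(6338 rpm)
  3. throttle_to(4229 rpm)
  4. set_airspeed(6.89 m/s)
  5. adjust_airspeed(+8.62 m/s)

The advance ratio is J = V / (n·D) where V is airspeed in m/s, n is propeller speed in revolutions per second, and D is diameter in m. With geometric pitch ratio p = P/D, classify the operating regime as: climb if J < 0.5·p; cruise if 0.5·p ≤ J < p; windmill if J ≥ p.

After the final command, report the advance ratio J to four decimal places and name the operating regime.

J = 0.8982, regime = cruise

set_propeller: D = 0.245 m, P = 0.326 m (p = P/D = 1.330612); state ← (V=0, rpm=0)
throttle_to(6338): rpm ← 6338
throttle_to(4229): rpm ← 4229
set_airspeed(6.89): V ← 6.89 m/s
adjust_airspeed(+8.62): V ← 6.89 +8.62 = 15.51 m/s
final state: V = 15.51 m/s, rpm = 4229 → n = rpm/60 = 70.483333 rev/s
J = V / (n·D) = 15.51 / (70.483333 × 0.245) = 0.898172
regime bands: climb J<0.6653 | cruise [0.6653, 1.3306) | windmill J≥1.3306
J = 0.8982 → cruise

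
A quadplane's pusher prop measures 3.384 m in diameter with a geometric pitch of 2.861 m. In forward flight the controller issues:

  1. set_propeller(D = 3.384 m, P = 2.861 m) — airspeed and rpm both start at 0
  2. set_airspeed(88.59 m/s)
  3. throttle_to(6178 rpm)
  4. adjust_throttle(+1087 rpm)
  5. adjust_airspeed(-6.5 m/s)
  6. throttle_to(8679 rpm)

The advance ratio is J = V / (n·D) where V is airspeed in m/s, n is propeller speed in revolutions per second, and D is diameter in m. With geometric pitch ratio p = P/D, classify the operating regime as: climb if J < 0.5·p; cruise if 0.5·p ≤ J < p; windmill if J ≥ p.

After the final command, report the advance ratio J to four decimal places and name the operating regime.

J = 0.1677, regime = climb

set_propeller: D = 3.384 m, P = 2.861 m (p = P/D = 0.845449); state ← (V=0, rpm=0)
set_airspeed(88.59): V ← 88.59 m/s
throttle_to(6178): rpm ← 6178
adjust_throttle(+1087): rpm ← 6178 +1087 = 7265
adjust_airspeed(-6.5): V ← 88.59 -6.5 = 82.09 m/s
throttle_to(8679): rpm ← 8679
final state: V = 82.09 m/s, rpm = 8679 → n = rpm/60 = 144.650000 rev/s
J = V / (n·D) = 82.09 / (144.650000 × 3.384) = 0.167703
regime bands: climb J<0.4227 | cruise [0.4227, 0.8454) | windmill J≥0.8454
J = 0.1677 → climb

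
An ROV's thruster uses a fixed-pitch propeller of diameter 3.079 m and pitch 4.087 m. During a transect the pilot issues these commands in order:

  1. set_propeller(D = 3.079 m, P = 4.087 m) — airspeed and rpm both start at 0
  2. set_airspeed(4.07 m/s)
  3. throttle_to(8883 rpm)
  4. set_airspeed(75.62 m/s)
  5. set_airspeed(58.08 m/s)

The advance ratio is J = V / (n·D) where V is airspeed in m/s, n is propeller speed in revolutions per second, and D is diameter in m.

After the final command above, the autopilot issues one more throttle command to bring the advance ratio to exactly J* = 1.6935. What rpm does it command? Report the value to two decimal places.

set_propeller: D = 3.079 m, P = 4.087 m (p = P/D = 1.327379); state ← (V=0, rpm=0)
set_airspeed(4.07): V ← 4.07 m/s
throttle_to(8883): rpm ← 8883
set_airspeed(75.62): V ← 75.62 m/s
set_airspeed(58.08): V ← 58.08 m/s
final state: V = 58.08 m/s, rpm = 8883 → n = rpm/60 = 148.050000 rev/s
target J* = 1.6935; solve J* = V/(n·D) for n: n = V/(J*·D) = 58.08/(1.6935 × 3.079) = 11.138628 rev/s
rpm = 60·n = 668.317708

rpm = 668.32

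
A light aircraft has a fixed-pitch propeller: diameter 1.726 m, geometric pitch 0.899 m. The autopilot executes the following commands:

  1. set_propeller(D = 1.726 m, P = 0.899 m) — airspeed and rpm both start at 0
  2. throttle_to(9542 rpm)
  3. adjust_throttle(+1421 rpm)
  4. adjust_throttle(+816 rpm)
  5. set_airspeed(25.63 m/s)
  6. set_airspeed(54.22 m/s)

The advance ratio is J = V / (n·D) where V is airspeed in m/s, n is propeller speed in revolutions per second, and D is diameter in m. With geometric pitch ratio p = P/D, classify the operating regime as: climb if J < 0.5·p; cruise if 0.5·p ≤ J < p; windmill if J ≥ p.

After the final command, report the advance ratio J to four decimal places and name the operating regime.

set_propeller: D = 1.726 m, P = 0.899 m (p = P/D = 0.520857); state ← (V=0, rpm=0)
throttle_to(9542): rpm ← 9542
adjust_throttle(+1421): rpm ← 9542 +1421 = 10963
adjust_throttle(+816): rpm ← 10963 +816 = 11779
set_airspeed(25.63): V ← 25.63 m/s
set_airspeed(54.22): V ← 54.22 m/s
final state: V = 54.22 m/s, rpm = 11779 → n = rpm/60 = 196.316667 rev/s
J = V / (n·D) = 54.22 / (196.316667 × 1.726) = 0.160015
regime bands: climb J<0.2604 | cruise [0.2604, 0.5209) | windmill J≥0.5209
J = 0.1600 → climb

J = 0.1600, regime = climb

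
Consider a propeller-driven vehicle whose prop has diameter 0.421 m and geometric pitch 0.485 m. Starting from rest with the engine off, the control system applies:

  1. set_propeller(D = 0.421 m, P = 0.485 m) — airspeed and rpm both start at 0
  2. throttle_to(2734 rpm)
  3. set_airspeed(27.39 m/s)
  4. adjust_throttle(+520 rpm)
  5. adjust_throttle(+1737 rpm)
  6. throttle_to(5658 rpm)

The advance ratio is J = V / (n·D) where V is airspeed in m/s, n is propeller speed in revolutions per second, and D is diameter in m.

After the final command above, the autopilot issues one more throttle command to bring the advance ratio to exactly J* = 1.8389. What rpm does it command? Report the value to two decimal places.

rpm = 2122.77

set_propeller: D = 0.421 m, P = 0.485 m (p = P/D = 1.152019); state ← (V=0, rpm=0)
throttle_to(2734): rpm ← 2734
set_airspeed(27.39): V ← 27.39 m/s
adjust_throttle(+520): rpm ← 2734 +520 = 3254
adjust_throttle(+1737): rpm ← 3254 +1737 = 4991
throttle_to(5658): rpm ← 5658
final state: V = 27.39 m/s, rpm = 5658 → n = rpm/60 = 94.300000 rev/s
target J* = 1.8389; solve J* = V/(n·D) for n: n = V/(J*·D) = 27.39/(1.8389 × 0.421) = 35.379511 rev/s
rpm = 60·n = 2122.770648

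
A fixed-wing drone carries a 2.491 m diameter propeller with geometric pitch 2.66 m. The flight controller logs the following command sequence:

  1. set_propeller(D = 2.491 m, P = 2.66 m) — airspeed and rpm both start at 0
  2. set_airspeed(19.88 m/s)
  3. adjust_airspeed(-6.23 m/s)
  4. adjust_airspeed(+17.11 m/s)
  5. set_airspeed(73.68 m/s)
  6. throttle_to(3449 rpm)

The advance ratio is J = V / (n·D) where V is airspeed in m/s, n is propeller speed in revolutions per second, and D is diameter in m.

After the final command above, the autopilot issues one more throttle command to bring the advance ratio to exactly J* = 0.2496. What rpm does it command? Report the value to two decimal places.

set_propeller: D = 2.491 m, P = 2.66 m (p = P/D = 1.067844); state ← (V=0, rpm=0)
set_airspeed(19.88): V ← 19.88 m/s
adjust_airspeed(-6.23): V ← 19.88 -6.23 = 13.65 m/s
adjust_airspeed(+17.11): V ← 13.65 +17.11 = 30.76 m/s
set_airspeed(73.68): V ← 73.68 m/s
throttle_to(3449): rpm ← 3449
final state: V = 73.68 m/s, rpm = 3449 → n = rpm/60 = 57.483333 rev/s
target J* = 0.2496; solve J* = V/(n·D) for n: n = V/(J*·D) = 73.68/(0.2496 × 2.491) = 118.503536 rev/s
rpm = 60·n = 7110.212148

rpm = 7110.21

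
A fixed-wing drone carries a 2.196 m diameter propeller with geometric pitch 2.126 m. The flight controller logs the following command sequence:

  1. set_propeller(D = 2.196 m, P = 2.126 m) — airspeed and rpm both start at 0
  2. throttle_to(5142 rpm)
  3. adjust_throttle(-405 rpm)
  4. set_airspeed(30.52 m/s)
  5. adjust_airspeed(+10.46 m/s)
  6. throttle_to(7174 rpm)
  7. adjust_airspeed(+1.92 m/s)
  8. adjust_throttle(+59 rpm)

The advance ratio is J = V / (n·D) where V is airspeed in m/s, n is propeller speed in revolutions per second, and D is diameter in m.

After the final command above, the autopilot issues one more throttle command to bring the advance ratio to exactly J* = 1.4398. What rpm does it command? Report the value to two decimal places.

set_propeller: D = 2.196 m, P = 2.126 m (p = P/D = 0.968124); state ← (V=0, rpm=0)
throttle_to(5142): rpm ← 5142
adjust_throttle(-405): rpm ← 5142 -405 = 4737
set_airspeed(30.52): V ← 30.52 m/s
adjust_airspeed(+10.46): V ← 30.52 +10.46 = 40.98 m/s
throttle_to(7174): rpm ← 7174
adjust_airspeed(+1.92): V ← 40.98 +1.92 = 42.9 m/s
adjust_throttle(+59): rpm ← 7174 +59 = 7233
final state: V = 42.9 m/s, rpm = 7233 → n = rpm/60 = 120.550000 rev/s
target J* = 1.4398; solve J* = V/(n·D) for n: n = V/(J*·D) = 42.9/(1.4398 × 2.196) = 13.568217 rev/s
rpm = 60·n = 814.093032

rpm = 814.09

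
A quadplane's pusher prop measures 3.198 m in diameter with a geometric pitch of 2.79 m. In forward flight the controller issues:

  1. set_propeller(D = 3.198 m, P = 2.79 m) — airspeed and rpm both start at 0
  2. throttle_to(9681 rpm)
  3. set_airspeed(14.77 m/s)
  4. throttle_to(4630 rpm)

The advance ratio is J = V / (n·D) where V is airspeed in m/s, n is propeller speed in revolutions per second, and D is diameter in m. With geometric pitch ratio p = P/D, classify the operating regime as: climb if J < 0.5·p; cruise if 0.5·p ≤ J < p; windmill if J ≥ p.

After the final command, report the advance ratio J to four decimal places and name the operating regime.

J = 0.0599, regime = climb

set_propeller: D = 3.198 m, P = 2.79 m (p = P/D = 0.872420); state ← (V=0, rpm=0)
throttle_to(9681): rpm ← 9681
set_airspeed(14.77): V ← 14.77 m/s
throttle_to(4630): rpm ← 4630
final state: V = 14.77 m/s, rpm = 4630 → n = rpm/60 = 77.166667 rev/s
J = V / (n·D) = 14.77 / (77.166667 × 3.198) = 0.059851
regime bands: climb J<0.4362 | cruise [0.4362, 0.8724) | windmill J≥0.8724
J = 0.0599 → climb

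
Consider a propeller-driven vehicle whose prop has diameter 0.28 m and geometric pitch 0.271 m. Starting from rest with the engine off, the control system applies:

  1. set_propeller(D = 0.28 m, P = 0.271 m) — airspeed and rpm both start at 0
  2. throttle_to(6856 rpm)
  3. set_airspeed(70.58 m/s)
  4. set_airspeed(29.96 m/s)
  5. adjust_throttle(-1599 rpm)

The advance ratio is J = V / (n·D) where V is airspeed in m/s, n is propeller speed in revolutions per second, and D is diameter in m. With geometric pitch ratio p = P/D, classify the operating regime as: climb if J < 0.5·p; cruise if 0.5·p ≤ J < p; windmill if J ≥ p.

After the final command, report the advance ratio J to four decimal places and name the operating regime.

set_propeller: D = 0.28 m, P = 0.271 m (p = P/D = 0.967857); state ← (V=0, rpm=0)
throttle_to(6856): rpm ← 6856
set_airspeed(70.58): V ← 70.58 m/s
set_airspeed(29.96): V ← 29.96 m/s
adjust_throttle(-1599): rpm ← 6856 -1599 = 5257
final state: V = 29.96 m/s, rpm = 5257 → n = rpm/60 = 87.616667 rev/s
J = V / (n·D) = 29.96 / (87.616667 × 0.28) = 1.221229
regime bands: climb J<0.4839 | cruise [0.4839, 0.9679) | windmill J≥0.9679
J = 1.2212 → windmill

J = 1.2212, regime = windmill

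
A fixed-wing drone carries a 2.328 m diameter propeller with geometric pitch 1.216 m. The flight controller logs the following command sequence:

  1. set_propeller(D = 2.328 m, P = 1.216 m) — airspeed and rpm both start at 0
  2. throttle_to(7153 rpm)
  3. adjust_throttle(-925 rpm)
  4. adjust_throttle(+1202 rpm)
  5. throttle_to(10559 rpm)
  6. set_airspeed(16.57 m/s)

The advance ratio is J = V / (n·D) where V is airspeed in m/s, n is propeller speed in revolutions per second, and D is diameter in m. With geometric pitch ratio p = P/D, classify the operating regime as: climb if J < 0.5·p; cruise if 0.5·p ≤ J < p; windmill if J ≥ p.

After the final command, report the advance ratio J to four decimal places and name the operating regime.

J = 0.0404, regime = climb

set_propeller: D = 2.328 m, P = 1.216 m (p = P/D = 0.522337); state ← (V=0, rpm=0)
throttle_to(7153): rpm ← 7153
adjust_throttle(-925): rpm ← 7153 -925 = 6228
adjust_throttle(+1202): rpm ← 6228 +1202 = 7430
throttle_to(10559): rpm ← 10559
set_airspeed(16.57): V ← 16.57 m/s
final state: V = 16.57 m/s, rpm = 10559 → n = rpm/60 = 175.983333 rev/s
J = V / (n·D) = 16.57 / (175.983333 × 2.328) = 0.040445
regime bands: climb J<0.2612 | cruise [0.2612, 0.5223) | windmill J≥0.5223
J = 0.0404 → climb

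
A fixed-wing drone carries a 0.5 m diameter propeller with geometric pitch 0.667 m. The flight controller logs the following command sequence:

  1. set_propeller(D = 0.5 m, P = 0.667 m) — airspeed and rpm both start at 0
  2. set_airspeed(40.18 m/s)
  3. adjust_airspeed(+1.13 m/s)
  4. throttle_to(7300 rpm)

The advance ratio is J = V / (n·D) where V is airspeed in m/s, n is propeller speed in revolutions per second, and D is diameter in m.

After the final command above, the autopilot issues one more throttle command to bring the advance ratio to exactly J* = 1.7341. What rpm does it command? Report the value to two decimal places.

set_propeller: D = 0.5 m, P = 0.667 m (p = P/D = 1.334000); state ← (V=0, rpm=0)
set_airspeed(40.18): V ← 40.18 m/s
adjust_airspeed(+1.13): V ← 40.18 +1.13 = 41.31 m/s
throttle_to(7300): rpm ← 7300
final state: V = 41.31 m/s, rpm = 7300 → n = rpm/60 = 121.666667 rev/s
target J* = 1.7341; solve J* = V/(n·D) for n: n = V/(J*·D) = 41.31/(1.7341 × 0.5) = 47.644311 rev/s
rpm = 60·n = 2858.658670

rpm = 2858.66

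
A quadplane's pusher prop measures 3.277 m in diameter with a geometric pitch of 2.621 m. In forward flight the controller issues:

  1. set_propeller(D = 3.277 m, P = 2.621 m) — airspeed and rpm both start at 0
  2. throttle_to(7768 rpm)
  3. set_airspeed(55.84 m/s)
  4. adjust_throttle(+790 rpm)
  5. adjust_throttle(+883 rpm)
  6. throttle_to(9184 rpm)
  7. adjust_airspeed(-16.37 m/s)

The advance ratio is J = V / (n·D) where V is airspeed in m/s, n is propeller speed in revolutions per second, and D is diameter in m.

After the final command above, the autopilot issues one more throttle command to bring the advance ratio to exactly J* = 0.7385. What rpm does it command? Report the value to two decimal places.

rpm = 978.57

set_propeller: D = 3.277 m, P = 2.621 m (p = P/D = 0.799817); state ← (V=0, rpm=0)
throttle_to(7768): rpm ← 7768
set_airspeed(55.84): V ← 55.84 m/s
adjust_throttle(+790): rpm ← 7768 +790 = 8558
adjust_throttle(+883): rpm ← 8558 +883 = 9441
throttle_to(9184): rpm ← 9184
adjust_airspeed(-16.37): V ← 55.84 -16.37 = 39.47 m/s
final state: V = 39.47 m/s, rpm = 9184 → n = rpm/60 = 153.066667 rev/s
target J* = 0.7385; solve J* = V/(n·D) for n: n = V/(J*·D) = 39.47/(0.7385 × 3.277) = 16.309483 rev/s
rpm = 60·n = 978.568960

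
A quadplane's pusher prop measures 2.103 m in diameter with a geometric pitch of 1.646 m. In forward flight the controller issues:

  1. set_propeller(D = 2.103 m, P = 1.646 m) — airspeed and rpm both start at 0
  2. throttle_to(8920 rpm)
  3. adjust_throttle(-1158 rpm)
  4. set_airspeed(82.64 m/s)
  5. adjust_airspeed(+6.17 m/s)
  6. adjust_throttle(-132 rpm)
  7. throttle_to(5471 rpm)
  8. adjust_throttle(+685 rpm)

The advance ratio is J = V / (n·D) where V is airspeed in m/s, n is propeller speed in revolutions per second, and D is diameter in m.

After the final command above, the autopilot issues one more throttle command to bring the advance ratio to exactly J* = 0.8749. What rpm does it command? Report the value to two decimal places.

rpm = 2896.11

set_propeller: D = 2.103 m, P = 1.646 m (p = P/D = 0.782691); state ← (V=0, rpm=0)
throttle_to(8920): rpm ← 8920
adjust_throttle(-1158): rpm ← 8920 -1158 = 7762
set_airspeed(82.64): V ← 82.64 m/s
adjust_airspeed(+6.17): V ← 82.64 +6.17 = 88.81 m/s
adjust_throttle(-132): rpm ← 7762 -132 = 7630
throttle_to(5471): rpm ← 5471
adjust_throttle(+685): rpm ← 5471 +685 = 6156
final state: V = 88.81 m/s, rpm = 6156 → n = rpm/60 = 102.600000 rev/s
target J* = 0.8749; solve J* = V/(n·D) for n: n = V/(J*·D) = 88.81/(0.8749 × 2.103) = 48.268542 rev/s
rpm = 60·n = 2896.112521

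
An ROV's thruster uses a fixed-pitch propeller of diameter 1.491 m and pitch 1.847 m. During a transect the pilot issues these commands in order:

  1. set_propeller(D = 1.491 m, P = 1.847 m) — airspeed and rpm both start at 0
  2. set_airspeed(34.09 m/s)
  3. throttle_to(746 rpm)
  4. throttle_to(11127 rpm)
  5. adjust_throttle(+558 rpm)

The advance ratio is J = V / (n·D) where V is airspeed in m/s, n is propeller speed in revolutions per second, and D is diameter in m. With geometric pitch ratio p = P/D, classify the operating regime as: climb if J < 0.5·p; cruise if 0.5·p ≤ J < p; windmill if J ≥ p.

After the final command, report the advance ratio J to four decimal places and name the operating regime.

set_propeller: D = 1.491 m, P = 1.847 m (p = P/D = 1.238766); state ← (V=0, rpm=0)
set_airspeed(34.09): V ← 34.09 m/s
throttle_to(746): rpm ← 746
throttle_to(11127): rpm ← 11127
adjust_throttle(+558): rpm ← 11127 +558 = 11685
final state: V = 34.09 m/s, rpm = 11685 → n = rpm/60 = 194.750000 rev/s
J = V / (n·D) = 34.09 / (194.750000 × 1.491) = 0.117401
regime bands: climb J<0.6194 | cruise [0.6194, 1.2388) | windmill J≥1.2388
J = 0.1174 → climb

J = 0.1174, regime = climb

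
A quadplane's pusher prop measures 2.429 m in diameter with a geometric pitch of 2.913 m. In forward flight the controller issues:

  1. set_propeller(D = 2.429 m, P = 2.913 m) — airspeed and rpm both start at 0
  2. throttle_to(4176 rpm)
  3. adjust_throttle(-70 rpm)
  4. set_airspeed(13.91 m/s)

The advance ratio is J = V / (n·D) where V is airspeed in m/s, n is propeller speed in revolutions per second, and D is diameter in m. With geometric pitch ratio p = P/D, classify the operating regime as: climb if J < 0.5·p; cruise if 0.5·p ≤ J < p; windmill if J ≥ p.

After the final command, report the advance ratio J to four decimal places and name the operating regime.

J = 0.0837, regime = climb

set_propeller: D = 2.429 m, P = 2.913 m (p = P/D = 1.199259); state ← (V=0, rpm=0)
throttle_to(4176): rpm ← 4176
adjust_throttle(-70): rpm ← 4176 -70 = 4106
set_airspeed(13.91): V ← 13.91 m/s
final state: V = 13.91 m/s, rpm = 4106 → n = rpm/60 = 68.433333 rev/s
J = V / (n·D) = 13.91 / (68.433333 × 2.429) = 0.083682
regime bands: climb J<0.5996 | cruise [0.5996, 1.1993) | windmill J≥1.1993
J = 0.0837 → climb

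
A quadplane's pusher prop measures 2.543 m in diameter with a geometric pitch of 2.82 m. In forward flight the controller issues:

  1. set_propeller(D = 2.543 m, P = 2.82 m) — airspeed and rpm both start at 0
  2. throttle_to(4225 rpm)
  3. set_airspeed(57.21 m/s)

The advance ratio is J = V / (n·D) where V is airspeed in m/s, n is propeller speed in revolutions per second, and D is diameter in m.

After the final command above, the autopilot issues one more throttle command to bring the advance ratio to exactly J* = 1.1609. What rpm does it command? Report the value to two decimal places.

rpm = 1162.74

set_propeller: D = 2.543 m, P = 2.82 m (p = P/D = 1.108926); state ← (V=0, rpm=0)
throttle_to(4225): rpm ← 4225
set_airspeed(57.21): V ← 57.21 m/s
final state: V = 57.21 m/s, rpm = 4225 → n = rpm/60 = 70.416667 rev/s
target J* = 1.1609; solve J* = V/(n·D) for n: n = V/(J*·D) = 57.21/(1.1609 × 2.543) = 19.378974 rev/s
rpm = 60·n = 1162.738430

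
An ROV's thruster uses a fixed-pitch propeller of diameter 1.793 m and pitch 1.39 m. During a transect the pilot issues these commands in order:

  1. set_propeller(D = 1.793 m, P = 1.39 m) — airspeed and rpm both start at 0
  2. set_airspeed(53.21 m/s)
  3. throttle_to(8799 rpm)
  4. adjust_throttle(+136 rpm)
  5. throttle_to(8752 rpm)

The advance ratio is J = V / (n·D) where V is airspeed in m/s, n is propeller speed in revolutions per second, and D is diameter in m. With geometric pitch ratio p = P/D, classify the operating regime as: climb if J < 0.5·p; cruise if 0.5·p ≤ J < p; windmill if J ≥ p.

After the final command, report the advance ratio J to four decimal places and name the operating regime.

set_propeller: D = 1.793 m, P = 1.39 m (p = P/D = 0.775237); state ← (V=0, rpm=0)
set_airspeed(53.21): V ← 53.21 m/s
throttle_to(8799): rpm ← 8799
adjust_throttle(+136): rpm ← 8799 +136 = 8935
throttle_to(8752): rpm ← 8752
final state: V = 53.21 m/s, rpm = 8752 → n = rpm/60 = 145.866667 rev/s
J = V / (n·D) = 53.21 / (145.866667 × 1.793) = 0.203450
regime bands: climb J<0.3876 | cruise [0.3876, 0.7752) | windmill J≥0.7752
J = 0.2034 → climb

J = 0.2034, regime = climb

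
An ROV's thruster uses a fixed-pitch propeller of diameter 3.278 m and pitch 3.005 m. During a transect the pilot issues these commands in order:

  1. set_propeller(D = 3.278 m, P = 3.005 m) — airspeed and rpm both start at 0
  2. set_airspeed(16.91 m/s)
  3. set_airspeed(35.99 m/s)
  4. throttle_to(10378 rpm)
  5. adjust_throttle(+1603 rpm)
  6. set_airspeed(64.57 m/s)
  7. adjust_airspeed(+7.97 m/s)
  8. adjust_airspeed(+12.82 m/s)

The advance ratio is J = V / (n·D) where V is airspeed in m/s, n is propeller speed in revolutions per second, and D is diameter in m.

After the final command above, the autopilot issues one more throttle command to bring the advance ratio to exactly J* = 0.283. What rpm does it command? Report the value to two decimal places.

set_propeller: D = 3.278 m, P = 3.005 m (p = P/D = 0.916718); state ← (V=0, rpm=0)
set_airspeed(16.91): V ← 16.91 m/s
set_airspeed(35.99): V ← 35.99 m/s
throttle_to(10378): rpm ← 10378
adjust_throttle(+1603): rpm ← 10378 +1603 = 11981
set_airspeed(64.57): V ← 64.57 m/s
adjust_airspeed(+7.97): V ← 64.57 +7.97 = 72.54 m/s
adjust_airspeed(+12.82): V ← 72.54 +12.82 = 85.36 m/s
final state: V = 85.36 m/s, rpm = 11981 → n = rpm/60 = 199.683333 rev/s
target J* = 0.283; solve J* = V/(n·D) for n: n = V/(J*·D) = 85.36/(0.283 × 3.278) = 92.015083 rev/s
rpm = 60·n = 5520.904973

rpm = 5520.90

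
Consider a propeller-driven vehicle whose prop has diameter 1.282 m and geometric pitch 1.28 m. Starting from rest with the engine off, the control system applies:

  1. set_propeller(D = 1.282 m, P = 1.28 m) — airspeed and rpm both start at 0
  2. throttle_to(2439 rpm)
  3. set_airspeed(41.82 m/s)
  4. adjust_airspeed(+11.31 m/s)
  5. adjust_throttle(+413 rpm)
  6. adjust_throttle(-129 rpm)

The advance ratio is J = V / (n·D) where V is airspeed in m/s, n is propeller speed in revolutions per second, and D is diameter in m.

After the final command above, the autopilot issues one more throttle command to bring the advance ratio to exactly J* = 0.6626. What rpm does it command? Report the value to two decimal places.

set_propeller: D = 1.282 m, P = 1.28 m (p = P/D = 0.998440); state ← (V=0, rpm=0)
throttle_to(2439): rpm ← 2439
set_airspeed(41.82): V ← 41.82 m/s
adjust_airspeed(+11.31): V ← 41.82 +11.31 = 53.13 m/s
adjust_throttle(+413): rpm ← 2439 +413 = 2852
adjust_throttle(-129): rpm ← 2852 -129 = 2723
final state: V = 53.13 m/s, rpm = 2723 → n = rpm/60 = 45.383333 rev/s
target J* = 0.6626; solve J* = V/(n·D) for n: n = V/(J*·D) = 53.13/(0.6626 × 1.282) = 62.546118 rev/s
rpm = 60·n = 3752.767074

rpm = 3752.77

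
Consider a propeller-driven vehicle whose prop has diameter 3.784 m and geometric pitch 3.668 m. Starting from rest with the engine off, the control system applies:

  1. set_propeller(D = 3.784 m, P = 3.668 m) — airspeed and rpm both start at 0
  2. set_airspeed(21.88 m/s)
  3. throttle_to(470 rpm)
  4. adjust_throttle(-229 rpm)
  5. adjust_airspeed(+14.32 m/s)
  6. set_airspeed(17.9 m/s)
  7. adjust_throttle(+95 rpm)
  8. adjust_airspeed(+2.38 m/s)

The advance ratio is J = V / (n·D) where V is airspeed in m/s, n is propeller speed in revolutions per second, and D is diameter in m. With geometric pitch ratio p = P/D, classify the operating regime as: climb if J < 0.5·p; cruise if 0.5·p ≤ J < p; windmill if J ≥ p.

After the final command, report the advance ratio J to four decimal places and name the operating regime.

J = 0.9570, regime = cruise

set_propeller: D = 3.784 m, P = 3.668 m (p = P/D = 0.969345); state ← (V=0, rpm=0)
set_airspeed(21.88): V ← 21.88 m/s
throttle_to(470): rpm ← 470
adjust_throttle(-229): rpm ← 470 -229 = 241
adjust_airspeed(+14.32): V ← 21.88 +14.32 = 36.2 m/s
set_airspeed(17.9): V ← 17.9 m/s
adjust_throttle(+95): rpm ← 241 +95 = 336
adjust_airspeed(+2.38): V ← 17.9 +2.38 = 20.28 m/s
final state: V = 20.28 m/s, rpm = 336 → n = rpm/60 = 5.600000 rev/s
J = V / (n·D) = 20.28 / (5.600000 × 3.784) = 0.957037
regime bands: climb J<0.4847 | cruise [0.4847, 0.9693) | windmill J≥0.9693
J = 0.9570 → cruise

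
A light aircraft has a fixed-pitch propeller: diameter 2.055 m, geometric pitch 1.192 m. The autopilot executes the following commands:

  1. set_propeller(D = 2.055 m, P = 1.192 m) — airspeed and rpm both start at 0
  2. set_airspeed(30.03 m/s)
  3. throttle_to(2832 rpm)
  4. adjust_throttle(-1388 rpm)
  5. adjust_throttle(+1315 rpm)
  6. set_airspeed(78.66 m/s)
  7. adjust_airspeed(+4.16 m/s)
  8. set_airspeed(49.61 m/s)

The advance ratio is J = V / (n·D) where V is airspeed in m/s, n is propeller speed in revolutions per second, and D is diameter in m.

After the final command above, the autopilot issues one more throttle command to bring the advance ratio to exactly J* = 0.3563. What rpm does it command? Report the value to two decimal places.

set_propeller: D = 2.055 m, P = 1.192 m (p = P/D = 0.580049); state ← (V=0, rpm=0)
set_airspeed(30.03): V ← 30.03 m/s
throttle_to(2832): rpm ← 2832
adjust_throttle(-1388): rpm ← 2832 -1388 = 1444
adjust_throttle(+1315): rpm ← 1444 +1315 = 2759
set_airspeed(78.66): V ← 78.66 m/s
adjust_airspeed(+4.16): V ← 78.66 +4.16 = 82.82 m/s
set_airspeed(49.61): V ← 49.61 m/s
final state: V = 49.61 m/s, rpm = 2759 → n = rpm/60 = 45.983333 rev/s
target J* = 0.3563; solve J* = V/(n·D) for n: n = V/(J*·D) = 49.61/(0.3563 × 2.055) = 67.755036 rev/s
rpm = 60·n = 4065.302142

rpm = 4065.30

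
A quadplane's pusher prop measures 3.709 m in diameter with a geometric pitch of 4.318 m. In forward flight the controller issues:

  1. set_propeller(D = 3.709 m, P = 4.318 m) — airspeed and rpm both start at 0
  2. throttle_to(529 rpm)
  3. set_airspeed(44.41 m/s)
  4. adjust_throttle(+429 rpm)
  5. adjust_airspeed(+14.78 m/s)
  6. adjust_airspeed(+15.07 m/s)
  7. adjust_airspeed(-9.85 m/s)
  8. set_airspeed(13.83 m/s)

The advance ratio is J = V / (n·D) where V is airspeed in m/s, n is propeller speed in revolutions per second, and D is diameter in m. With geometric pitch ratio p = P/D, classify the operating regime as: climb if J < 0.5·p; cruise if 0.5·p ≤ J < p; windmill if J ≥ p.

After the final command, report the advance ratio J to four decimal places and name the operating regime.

J = 0.2335, regime = climb

set_propeller: D = 3.709 m, P = 4.318 m (p = P/D = 1.164195); state ← (V=0, rpm=0)
throttle_to(529): rpm ← 529
set_airspeed(44.41): V ← 44.41 m/s
adjust_throttle(+429): rpm ← 529 +429 = 958
adjust_airspeed(+14.78): V ← 44.41 +14.78 = 59.19 m/s
adjust_airspeed(+15.07): V ← 59.19 +15.07 = 74.26 m/s
adjust_airspeed(-9.85): V ← 74.26 -9.85 = 64.41 m/s
set_airspeed(13.83): V ← 13.83 m/s
final state: V = 13.83 m/s, rpm = 958 → n = rpm/60 = 15.966667 rev/s
J = V / (n·D) = 13.83 / (15.966667 × 3.709) = 0.233535
regime bands: climb J<0.5821 | cruise [0.5821, 1.1642) | windmill J≥1.1642
J = 0.2335 → climb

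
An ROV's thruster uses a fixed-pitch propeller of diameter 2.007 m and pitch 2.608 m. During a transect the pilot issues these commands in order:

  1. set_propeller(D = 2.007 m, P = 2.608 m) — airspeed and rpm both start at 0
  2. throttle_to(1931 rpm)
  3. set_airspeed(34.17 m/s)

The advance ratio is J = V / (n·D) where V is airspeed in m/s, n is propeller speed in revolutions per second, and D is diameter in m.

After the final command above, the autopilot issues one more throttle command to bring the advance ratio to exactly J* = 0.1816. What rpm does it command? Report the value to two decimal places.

rpm = 5625.14

set_propeller: D = 2.007 m, P = 2.608 m (p = P/D = 1.299452); state ← (V=0, rpm=0)
throttle_to(1931): rpm ← 1931
set_airspeed(34.17): V ← 34.17 m/s
final state: V = 34.17 m/s, rpm = 1931 → n = rpm/60 = 32.183333 rev/s
target J* = 0.1816; solve J* = V/(n·D) for n: n = V/(J*·D) = 34.17/(0.1816 × 2.007) = 93.752264 rev/s
rpm = 60·n = 5625.135813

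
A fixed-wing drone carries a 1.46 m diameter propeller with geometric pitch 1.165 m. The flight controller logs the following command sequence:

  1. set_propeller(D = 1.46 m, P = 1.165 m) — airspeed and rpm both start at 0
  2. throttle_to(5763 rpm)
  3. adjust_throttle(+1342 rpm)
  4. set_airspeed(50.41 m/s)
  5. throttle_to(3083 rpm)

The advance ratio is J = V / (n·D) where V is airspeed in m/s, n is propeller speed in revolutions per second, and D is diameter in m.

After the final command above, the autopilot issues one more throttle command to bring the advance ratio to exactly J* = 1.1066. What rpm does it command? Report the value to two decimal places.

rpm = 1872.08

set_propeller: D = 1.46 m, P = 1.165 m (p = P/D = 0.797945); state ← (V=0, rpm=0)
throttle_to(5763): rpm ← 5763
adjust_throttle(+1342): rpm ← 5763 +1342 = 7105
set_airspeed(50.41): V ← 50.41 m/s
throttle_to(3083): rpm ← 3083
final state: V = 50.41 m/s, rpm = 3083 → n = rpm/60 = 51.383333 rev/s
target J* = 1.1066; solve J* = V/(n·D) for n: n = V/(J*·D) = 50.41/(1.1066 × 1.46) = 31.201335 rev/s
rpm = 60·n = 1872.080097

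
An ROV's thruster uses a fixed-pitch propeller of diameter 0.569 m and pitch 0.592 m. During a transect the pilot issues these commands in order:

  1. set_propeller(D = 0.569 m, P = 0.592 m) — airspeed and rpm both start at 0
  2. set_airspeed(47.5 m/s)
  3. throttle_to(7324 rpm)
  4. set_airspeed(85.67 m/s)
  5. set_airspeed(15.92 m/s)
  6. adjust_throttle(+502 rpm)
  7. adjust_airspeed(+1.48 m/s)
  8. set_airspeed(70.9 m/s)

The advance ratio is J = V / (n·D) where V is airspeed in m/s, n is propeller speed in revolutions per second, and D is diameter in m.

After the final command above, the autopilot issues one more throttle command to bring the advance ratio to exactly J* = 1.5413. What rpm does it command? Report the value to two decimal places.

rpm = 4850.63

set_propeller: D = 0.569 m, P = 0.592 m (p = P/D = 1.040422); state ← (V=0, rpm=0)
set_airspeed(47.5): V ← 47.5 m/s
throttle_to(7324): rpm ← 7324
set_airspeed(85.67): V ← 85.67 m/s
set_airspeed(15.92): V ← 15.92 m/s
adjust_throttle(+502): rpm ← 7324 +502 = 7826
adjust_airspeed(+1.48): V ← 15.92 +1.48 = 17.4 m/s
set_airspeed(70.9): V ← 70.9 m/s
final state: V = 70.9 m/s, rpm = 7826 → n = rpm/60 = 130.433333 rev/s
target J* = 1.5413; solve J* = V/(n·D) for n: n = V/(J*·D) = 70.9/(1.5413 × 0.569) = 80.843813 rev/s
rpm = 60·n = 4850.628797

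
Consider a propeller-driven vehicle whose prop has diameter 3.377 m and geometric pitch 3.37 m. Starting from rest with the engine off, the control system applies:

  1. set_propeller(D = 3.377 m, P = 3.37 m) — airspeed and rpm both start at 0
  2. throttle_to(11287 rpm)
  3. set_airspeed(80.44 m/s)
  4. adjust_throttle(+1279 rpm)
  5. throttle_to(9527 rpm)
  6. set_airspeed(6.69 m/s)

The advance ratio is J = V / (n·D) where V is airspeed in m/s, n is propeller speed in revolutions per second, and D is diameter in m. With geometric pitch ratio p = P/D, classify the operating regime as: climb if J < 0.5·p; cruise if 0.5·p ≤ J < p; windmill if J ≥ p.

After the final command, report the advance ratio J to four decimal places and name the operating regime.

J = 0.0125, regime = climb

set_propeller: D = 3.377 m, P = 3.37 m (p = P/D = 0.997927); state ← (V=0, rpm=0)
throttle_to(11287): rpm ← 11287
set_airspeed(80.44): V ← 80.44 m/s
adjust_throttle(+1279): rpm ← 11287 +1279 = 12566
throttle_to(9527): rpm ← 9527
set_airspeed(6.69): V ← 6.69 m/s
final state: V = 6.69 m/s, rpm = 9527 → n = rpm/60 = 158.783333 rev/s
J = V / (n·D) = 6.69 / (158.783333 × 3.377) = 0.012476
regime bands: climb J<0.4990 | cruise [0.4990, 0.9979) | windmill J≥0.9979
J = 0.0125 → climb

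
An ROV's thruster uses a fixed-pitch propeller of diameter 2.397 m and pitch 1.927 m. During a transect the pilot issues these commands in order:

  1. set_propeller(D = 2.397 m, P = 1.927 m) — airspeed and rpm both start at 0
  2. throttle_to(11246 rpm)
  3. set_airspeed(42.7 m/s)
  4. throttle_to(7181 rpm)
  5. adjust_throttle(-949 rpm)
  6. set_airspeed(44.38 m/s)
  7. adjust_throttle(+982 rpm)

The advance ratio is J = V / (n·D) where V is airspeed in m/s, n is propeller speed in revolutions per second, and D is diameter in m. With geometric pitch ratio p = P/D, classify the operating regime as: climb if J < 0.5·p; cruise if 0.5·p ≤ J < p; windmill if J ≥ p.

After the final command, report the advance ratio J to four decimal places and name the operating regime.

set_propeller: D = 2.397 m, P = 1.927 m (p = P/D = 0.803922); state ← (V=0, rpm=0)
throttle_to(11246): rpm ← 11246
set_airspeed(42.7): V ← 42.7 m/s
throttle_to(7181): rpm ← 7181
adjust_throttle(-949): rpm ← 7181 -949 = 6232
set_airspeed(44.38): V ← 44.38 m/s
adjust_throttle(+982): rpm ← 6232 +982 = 7214
final state: V = 44.38 m/s, rpm = 7214 → n = rpm/60 = 120.233333 rev/s
J = V / (n·D) = 44.38 / (120.233333 × 2.397) = 0.153991
regime bands: climb J<0.4020 | cruise [0.4020, 0.8039) | windmill J≥0.8039
J = 0.1540 → climb

J = 0.1540, regime = climb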